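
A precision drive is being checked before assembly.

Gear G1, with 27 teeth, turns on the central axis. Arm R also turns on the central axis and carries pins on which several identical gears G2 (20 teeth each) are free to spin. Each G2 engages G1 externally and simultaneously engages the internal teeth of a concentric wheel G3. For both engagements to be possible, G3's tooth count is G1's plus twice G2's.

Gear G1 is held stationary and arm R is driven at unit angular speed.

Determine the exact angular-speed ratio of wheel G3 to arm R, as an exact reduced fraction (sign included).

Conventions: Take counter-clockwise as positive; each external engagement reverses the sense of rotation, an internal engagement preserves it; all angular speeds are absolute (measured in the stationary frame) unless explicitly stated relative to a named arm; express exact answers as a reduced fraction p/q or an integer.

planetary set (27T centre, 20T on arm, 67T internal) — Willis relation
ring teeth: 27 + 2·20 = 67
27(ω_sun−ω_arm) = −67(ω_ring−ω_arm),  ω_sun = 0, ω_arm = 1
ω_ring = 1 − (27/67)(0−1) = 94/67
ω_out/ω_in = 94/67

94/67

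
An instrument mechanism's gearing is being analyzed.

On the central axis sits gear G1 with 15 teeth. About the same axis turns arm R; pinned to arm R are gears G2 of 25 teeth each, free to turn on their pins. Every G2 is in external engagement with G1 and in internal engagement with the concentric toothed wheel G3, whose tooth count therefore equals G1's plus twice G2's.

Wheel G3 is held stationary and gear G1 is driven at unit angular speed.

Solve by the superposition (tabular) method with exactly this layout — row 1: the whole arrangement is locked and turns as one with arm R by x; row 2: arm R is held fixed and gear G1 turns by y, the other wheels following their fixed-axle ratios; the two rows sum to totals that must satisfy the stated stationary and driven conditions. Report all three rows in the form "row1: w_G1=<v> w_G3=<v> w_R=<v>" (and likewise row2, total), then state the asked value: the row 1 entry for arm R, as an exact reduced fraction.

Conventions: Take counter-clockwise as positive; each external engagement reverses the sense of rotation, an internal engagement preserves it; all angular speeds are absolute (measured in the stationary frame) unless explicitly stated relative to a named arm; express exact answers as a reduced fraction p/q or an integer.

row1: w_G1=3/16 w_G3=3/16 w_R=3/16
row2: w_G1=13/16 w_G3=-3/16 w_R=0
total: w_G1=1 w_G3=0 w_R=3/16
asked value: 3/16

recognized (axles ride arm R): planetary set, 15/25/65 teeth
row 1 — lock + rotate with arm: ω_sun = ω_ring = ω_arm = x
row 2 — arm fixed, fixed-axis ratios: sun y, ring −(15/65)·y, arm 0
boundary: total ω_ring = x − (15/65)·y = 0 and total ω_sun = x + y = 1  ⇒  y = 13/16, x = 3/16
row 2 ring = −(15/65)·13/16 = -3/16
totals (row 1 + row 2): sun 3/16 + 13/16 = 1, ring 3/16 + (-3/16) = 0, arm 3/16 + 0 = 3/16
asked cell (row1, arm) = 3/16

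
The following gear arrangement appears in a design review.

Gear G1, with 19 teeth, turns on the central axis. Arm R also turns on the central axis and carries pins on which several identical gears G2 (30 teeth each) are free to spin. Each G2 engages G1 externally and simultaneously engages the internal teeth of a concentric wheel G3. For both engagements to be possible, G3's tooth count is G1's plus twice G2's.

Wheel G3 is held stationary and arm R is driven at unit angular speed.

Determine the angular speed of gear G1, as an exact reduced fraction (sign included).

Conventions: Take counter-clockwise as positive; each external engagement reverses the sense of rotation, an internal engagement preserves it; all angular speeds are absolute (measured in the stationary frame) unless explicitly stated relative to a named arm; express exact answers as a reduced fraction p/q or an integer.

planetary set (19T centre, 30T on arm, 79T internal) — Willis relation
ring teeth: 19 + 2·30 = 79
19(ω_sun−ω_arm) = −79(ω_ring−ω_arm),  ω_ring = 0, ω_arm = 1
ω_sun = 1 − (79/19)(0−1) = 98/19
exact speed ratio = 98/19

98/19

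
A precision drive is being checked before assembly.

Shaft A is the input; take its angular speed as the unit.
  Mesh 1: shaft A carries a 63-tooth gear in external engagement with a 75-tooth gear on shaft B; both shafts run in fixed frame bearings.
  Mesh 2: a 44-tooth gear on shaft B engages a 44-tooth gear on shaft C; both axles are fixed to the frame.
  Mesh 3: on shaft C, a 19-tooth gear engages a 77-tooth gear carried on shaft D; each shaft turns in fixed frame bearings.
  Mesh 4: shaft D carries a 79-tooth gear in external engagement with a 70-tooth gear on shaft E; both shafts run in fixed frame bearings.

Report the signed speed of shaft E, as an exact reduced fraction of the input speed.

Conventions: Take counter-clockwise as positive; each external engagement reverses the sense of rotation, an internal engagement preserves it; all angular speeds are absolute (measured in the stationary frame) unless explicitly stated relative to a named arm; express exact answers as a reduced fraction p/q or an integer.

4503/19250

4-mesh fixed-axis compound train (all bearings frame-fixed)
mesh 1 [63T→75T]: |ω|/ω_in = 1×63/75 = 21/25, sense flips to −
mesh 2 [44T→44T]: |ω|/ω_in = (21/25)×44/44 = 21/25, sense flips to +
mesh 3 [19T→77T]: |ω|/ω_in = (21/25)×19/77 = 57/275, sense flips to −
mesh 4 [79T→70T]: |ω|/ω_in = (57/275)×79/70 = 4503/19250, sense flips to +
signed output speed (× input speed) = 4503/19250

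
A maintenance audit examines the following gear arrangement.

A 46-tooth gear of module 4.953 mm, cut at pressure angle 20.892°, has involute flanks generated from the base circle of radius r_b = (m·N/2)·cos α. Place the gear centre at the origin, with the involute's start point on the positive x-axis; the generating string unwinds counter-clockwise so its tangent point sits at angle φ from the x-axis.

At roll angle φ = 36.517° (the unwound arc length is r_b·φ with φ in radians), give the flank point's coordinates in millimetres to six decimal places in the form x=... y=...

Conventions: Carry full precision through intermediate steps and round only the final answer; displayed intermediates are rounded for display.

x=125.899258 y=8.816831

class = single-mesh tooth geometry [base-circle involute, m = 4.953, 46T]
pitch radius r_p = m·N/2 = 4.953·46/2 = 113.919000
base radius r_b = r_p·cos α = 113.919000·cos 20.892° = 106.429313
roll angle φ = 36.517° = 0.63734188 rad
x = r_b·(cos φ + φ·sin φ) = 125.899258
y = r_b·(sin φ − φ·cos φ) = 8.816831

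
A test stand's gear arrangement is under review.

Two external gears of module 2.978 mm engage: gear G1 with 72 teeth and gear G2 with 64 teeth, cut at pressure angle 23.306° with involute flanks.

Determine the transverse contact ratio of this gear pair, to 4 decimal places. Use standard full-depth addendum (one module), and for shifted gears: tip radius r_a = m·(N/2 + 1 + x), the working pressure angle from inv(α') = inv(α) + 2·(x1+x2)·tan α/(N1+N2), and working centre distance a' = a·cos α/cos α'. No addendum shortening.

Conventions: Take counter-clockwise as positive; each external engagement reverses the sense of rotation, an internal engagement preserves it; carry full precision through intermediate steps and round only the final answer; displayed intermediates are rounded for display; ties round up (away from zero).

1.6342

class = single-mesh tooth geometry [involute pair 72T × 64T, m = 2.978]
base radii: r_b1 = 98.460358, r_b2 = 87.520319
tip radii: r_a1 = 110.186000, r_a2 = 98.274000
no profile shift: α' = α, a' = a
action lengths: √(r_a1²−r_b1²) = 49.462232, √(r_a2²−r_b2²) = 44.698690
base pitch p_b = π·m·cos α = 8.592287
CR = (49.462232 + 44.698690 − 202.504000·sin 23.30600°)/8.592287 = 1.634245
contact ratio ≈ 1.6342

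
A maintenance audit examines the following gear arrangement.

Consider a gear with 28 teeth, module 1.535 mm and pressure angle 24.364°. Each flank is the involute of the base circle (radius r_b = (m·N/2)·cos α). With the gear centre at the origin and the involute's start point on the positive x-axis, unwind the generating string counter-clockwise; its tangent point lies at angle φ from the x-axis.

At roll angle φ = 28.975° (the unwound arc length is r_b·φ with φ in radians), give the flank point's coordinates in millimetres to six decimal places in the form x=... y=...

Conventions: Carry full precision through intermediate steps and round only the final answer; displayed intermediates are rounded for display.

x=21.921602 y=0.822548

single-mesh involute tooth geometry (28T wheel at module 1.535)
pitch radius r_p = m·N/2 = 1.535·28/2 = 21.490000
base radius r_b = r_p·cos α = 21.490000·cos 24.364° = 19.576166
roll angle φ = 28.975° = 0.50570915 rad
x = r_b·(cos φ + φ·sin φ) = 21.921602
y = r_b·(sin φ − φ·cos φ) = 0.822548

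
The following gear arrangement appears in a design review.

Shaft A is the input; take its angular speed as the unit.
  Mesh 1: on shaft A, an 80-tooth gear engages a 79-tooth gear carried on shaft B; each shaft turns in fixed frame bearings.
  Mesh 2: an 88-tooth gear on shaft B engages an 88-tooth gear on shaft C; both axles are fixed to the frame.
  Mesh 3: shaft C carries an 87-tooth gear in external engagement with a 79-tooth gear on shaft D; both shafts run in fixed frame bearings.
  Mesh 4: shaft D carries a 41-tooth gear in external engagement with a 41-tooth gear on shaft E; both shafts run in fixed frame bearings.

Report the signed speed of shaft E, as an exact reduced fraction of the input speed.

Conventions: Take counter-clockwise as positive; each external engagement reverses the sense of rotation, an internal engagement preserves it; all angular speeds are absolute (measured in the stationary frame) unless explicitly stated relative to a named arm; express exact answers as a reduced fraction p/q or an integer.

4-mesh fixed-axis compound train (all bearings frame-fixed)
mesh 1 [80T→79T]: |ω|/ω_in = 1×80/79 = 80/79, sense flips to −
mesh 2 [88T→88T]: |ω|/ω_in = (80/79)×88/88 = 80/79, sense flips to +
mesh 3 [87T→79T]: |ω|/ω_in = (80/79)×87/79 = 6960/6241, sense flips to −
mesh 4 [41T→41T]: |ω|/ω_in = (6960/6241)×41/41 = 6960/6241, sense flips to +
signed output speed (× input speed) = 6960/6241

6960/6241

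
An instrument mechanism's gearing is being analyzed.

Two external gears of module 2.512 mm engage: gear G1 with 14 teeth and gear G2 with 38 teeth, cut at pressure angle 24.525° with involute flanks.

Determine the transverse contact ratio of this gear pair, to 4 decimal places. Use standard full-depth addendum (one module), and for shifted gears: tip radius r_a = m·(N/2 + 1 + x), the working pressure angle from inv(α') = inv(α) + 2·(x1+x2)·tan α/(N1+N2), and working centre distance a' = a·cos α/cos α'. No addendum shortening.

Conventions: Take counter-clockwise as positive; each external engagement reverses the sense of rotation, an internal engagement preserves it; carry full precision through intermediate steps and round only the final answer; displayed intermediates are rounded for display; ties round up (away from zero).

topology: single-mesh involute geometry — m = 2.512, 14T/38T pair
base radii: r_b1 = 15.997576, r_b2 = 43.421991
tip radii: r_a1 = 20.096000, r_a2 = 50.240000
no profile shift: α' = α, a' = a
action lengths: √(r_a1²−r_b1²) = 12.162516, √(r_a2²−r_b2²) = 25.270304
base pitch p_b = π·m·cos α = 7.179695
CR = (12.162516 + 25.270304 − 65.312000·sin 24.52500°)/7.179695 = 1.437728
contact ratio ≈ 1.4377

1.4377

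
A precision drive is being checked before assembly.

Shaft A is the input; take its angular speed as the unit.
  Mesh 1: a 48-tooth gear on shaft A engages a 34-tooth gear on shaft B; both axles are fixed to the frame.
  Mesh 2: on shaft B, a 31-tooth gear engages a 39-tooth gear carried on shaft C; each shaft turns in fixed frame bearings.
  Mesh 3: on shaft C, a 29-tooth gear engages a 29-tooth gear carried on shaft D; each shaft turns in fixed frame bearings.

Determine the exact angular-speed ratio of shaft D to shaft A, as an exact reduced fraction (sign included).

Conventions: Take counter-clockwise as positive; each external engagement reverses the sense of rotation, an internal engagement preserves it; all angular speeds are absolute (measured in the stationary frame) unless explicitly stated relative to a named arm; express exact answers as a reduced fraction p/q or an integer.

-248/221

class = fixed-axis compound train [3 meshes; 3 ratios multiply, 3 sense flips]
mesh 1 [48T→34T]: running ratio 24/17, sense −
mesh 2 [31T→39T]: running ratio 248/221, sense +
mesh 3 [29T→29T]: running ratio 248/221, sense −
ω_out/ω_in = -248/221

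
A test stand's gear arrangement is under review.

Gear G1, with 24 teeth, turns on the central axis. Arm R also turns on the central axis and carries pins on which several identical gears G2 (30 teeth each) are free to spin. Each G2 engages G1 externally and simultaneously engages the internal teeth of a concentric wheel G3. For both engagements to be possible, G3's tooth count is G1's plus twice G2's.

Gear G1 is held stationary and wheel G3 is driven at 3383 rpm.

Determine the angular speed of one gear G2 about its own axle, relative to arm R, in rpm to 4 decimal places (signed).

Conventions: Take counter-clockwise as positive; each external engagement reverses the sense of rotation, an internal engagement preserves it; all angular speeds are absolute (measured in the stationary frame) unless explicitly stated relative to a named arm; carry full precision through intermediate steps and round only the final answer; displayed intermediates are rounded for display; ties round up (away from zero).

class = planetary set [G3 = 24+2·30 = 84; Willis about the carrier]
normalise by the input: solve with ω_ring = 1, then scale by 3383 rpm
ring teeth: 24 + 2·30 = 84
24(ω_sun−ω_arm) = −84(ω_ring−ω_arm),  ω_sun = 0, ω_ring = 1
24(0−ω_arm) = −84(1−ω_arm)  ⇒  108·ω_arm = 84  ⇒  ω_arm = 7/9
sun–planet mesh: 24·(0−7/9) = −30·(ω_p−ω_arm)  ⇒  ω_p−ω_arm = 28/45
scale: ω_p−ω_arm = 28/45 × 3383 rpm = +2104.9778 rpm

+2104.9778 rpm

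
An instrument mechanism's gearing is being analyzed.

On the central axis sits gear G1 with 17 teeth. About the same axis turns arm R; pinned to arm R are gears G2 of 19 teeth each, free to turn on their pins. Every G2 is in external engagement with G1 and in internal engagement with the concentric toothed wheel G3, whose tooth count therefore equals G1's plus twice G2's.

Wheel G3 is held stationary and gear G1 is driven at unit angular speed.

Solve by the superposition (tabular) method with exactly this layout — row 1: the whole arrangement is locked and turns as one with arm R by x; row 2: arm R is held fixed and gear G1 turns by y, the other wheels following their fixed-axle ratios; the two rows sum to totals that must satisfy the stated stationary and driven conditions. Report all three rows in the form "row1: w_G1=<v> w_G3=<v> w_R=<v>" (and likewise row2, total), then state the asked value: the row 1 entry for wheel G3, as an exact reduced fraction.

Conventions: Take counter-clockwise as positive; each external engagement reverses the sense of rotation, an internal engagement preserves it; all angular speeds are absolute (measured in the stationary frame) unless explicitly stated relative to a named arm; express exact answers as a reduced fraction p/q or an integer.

class = planetary set [G3 = 17+2·19 = 55; Willis about the carrier]
row 1: whole set turns with the arm by x
superposition row 2 [arm held]: sun y, ring −(17/55)·y, arm 0
boundary: total ω_ring = x − (17/55)·y = 0 and total ω_sun = x + y = 1  ⇒  y = 55/72, x = 17/72
row 2 ring = −(17/55)·55/72 = -17/72
totals (row 1 + row 2): sun 17/72 + 55/72 = 1, ring 17/72 + (-17/72) = 0, arm 17/72 + 0 = 17/72
asked cell (row1, ring) = 17/72

row1: w_G1=17/72 w_G3=17/72 w_R=17/72
row2: w_G1=55/72 w_G3=-17/72 w_R=0
total: w_G1=1 w_G3=0 w_R=17/72
asked value: 17/72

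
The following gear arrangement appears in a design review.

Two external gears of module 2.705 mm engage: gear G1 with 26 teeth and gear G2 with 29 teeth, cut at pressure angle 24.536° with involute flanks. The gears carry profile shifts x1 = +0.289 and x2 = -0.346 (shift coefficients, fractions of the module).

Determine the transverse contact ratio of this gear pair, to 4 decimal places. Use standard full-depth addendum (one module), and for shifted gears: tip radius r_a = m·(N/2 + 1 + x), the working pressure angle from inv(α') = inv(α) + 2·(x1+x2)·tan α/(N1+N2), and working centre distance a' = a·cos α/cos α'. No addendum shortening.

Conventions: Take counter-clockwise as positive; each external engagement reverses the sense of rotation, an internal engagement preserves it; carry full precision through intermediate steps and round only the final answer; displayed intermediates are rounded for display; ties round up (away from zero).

1.4691

single-mesh involute tooth geometry (26T engaging 29T at module 2.705)
base radii: r_b1 = 31.989619, r_b2 = 35.680729
tip radii: r_a1 = 38.651745, r_a2 = 40.991570
inv(α') = inv(24.536°) + 2·(+0.289-0.346)·tan α/(26+29) = 0.02730513  ⇒  α' = 24.27265°
a' = a·cos α / cos α' = 74.3875·cos 24.536°/cos 24.27265° = 74.232536
action lengths: √(r_a1²−r_b1²) = 21.693816, √(r_a2²−r_b2²) = 20.179058
base pitch p_b = π·m·cos α = 7.730643
CR = (21.693816 + 20.179058 − 74.232536·sin 24.27265°)/7.730643 = 1.469142
contact ratio ≈ 1.4691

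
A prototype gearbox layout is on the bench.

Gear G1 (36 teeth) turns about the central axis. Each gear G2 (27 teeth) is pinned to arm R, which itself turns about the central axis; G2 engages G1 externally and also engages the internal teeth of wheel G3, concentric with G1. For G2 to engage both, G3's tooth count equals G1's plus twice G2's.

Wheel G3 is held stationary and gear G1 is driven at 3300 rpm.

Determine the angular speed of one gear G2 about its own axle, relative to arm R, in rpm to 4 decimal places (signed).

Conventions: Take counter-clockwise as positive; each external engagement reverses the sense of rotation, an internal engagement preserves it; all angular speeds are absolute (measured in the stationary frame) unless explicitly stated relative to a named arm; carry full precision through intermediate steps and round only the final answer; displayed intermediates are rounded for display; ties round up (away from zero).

-3142.8571 rpm

class = planetary set [G3 = 36+2·27 = 90; Willis about the carrier]
normalise by the input: solve with ω_sun = 1, then scale by 3300 rpm
ring teeth: 36 + 2·27 = 90
36(ω_sun−ω_arm) = −90(ω_ring−ω_arm),  ω_ring = 0, ω_sun = 1
36(1−ω_arm) = −90(0−ω_arm)  ⇒  126·ω_arm = 36  ⇒  ω_arm = 2/7
sun–planet mesh: 36·(1−2/7) = −27·(ω_p−ω_arm)  ⇒  ω_p−ω_arm = -20/21
scale: ω_p−ω_arm = -20/21 × 3300 rpm = -3142.8571 rpm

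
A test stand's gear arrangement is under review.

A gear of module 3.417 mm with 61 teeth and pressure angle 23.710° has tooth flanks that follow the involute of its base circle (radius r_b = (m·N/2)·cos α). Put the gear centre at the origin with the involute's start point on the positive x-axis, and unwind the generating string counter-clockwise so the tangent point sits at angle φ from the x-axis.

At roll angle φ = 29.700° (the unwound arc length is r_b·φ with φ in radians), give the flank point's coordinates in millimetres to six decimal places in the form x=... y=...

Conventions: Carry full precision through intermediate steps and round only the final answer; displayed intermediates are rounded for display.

x=107.393162 y=4.312336

single-mesh involute tooth geometry (61T wheel at module 3.417)
pitch radius r_p = m·N/2 = 3.417·61/2 = 104.218500
base radius r_b = r_p·cos α = 104.218500·cos 23.710° = 95.421669
roll angle φ = 29.700° = 0.51836279 rad
x = r_b·(cos φ + φ·sin φ) = 107.393162
y = r_b·(sin φ − φ·cos φ) = 4.312336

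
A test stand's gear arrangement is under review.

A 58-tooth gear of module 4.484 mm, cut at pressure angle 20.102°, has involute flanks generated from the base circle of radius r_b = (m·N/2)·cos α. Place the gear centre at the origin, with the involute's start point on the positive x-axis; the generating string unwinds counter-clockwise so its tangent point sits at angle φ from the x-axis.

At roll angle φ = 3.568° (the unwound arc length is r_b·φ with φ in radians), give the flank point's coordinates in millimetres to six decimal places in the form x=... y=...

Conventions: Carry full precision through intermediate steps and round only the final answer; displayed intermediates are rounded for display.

x=122.351049 y=0.009826

recognized (one wheel, involute flank): single-mesh tooth geometry, m = 4.484, N = 58
pitch radius r_p = m·N/2 = 4.484·58/2 = 130.036000
base radius r_b = r_p·cos α = 130.036000·cos 20.102° = 122.114500
roll angle φ = 3.568° = 0.06227335 rad
x = r_b·(cos φ + φ·sin φ) = 122.351049
y = r_b·(sin φ − φ·cos φ) = 0.009826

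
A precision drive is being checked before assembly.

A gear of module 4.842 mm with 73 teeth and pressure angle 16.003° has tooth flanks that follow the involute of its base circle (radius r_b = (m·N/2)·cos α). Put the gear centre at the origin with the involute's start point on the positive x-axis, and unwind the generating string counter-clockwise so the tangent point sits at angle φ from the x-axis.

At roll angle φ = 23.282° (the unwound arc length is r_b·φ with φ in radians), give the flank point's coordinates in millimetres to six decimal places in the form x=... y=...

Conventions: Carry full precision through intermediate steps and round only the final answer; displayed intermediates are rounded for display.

class = single-mesh tooth geometry [base-circle involute, m = 4.842, 73T]
pitch radius r_p = m·N/2 = 4.842·73/2 = 176.733000
base radius r_b = r_p·cos α = 176.733000·cos 16.003° = 169.884112
roll angle φ = 23.282° = 0.40634756 rad
x = r_b·(cos φ + φ·sin φ) = 183.335926
y = r_b·(sin φ − φ·cos φ) = 3.737115

x=183.335926 y=3.737115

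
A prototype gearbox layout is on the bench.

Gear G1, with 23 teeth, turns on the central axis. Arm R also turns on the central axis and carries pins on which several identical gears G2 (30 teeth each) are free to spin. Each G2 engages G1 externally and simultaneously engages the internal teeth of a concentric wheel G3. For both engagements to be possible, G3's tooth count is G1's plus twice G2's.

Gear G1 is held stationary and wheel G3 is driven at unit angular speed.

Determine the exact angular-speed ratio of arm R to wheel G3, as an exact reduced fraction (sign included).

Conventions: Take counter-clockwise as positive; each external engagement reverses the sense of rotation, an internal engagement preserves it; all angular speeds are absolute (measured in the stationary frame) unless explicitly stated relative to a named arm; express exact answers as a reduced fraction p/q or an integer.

83/106

class = planetary set [G3 = 23+2·30 = 83; Willis about the carrier]
ring teeth: 23 + 2·30 = 83
23(ω_sun−ω_arm) = −83(ω_ring−ω_arm),  ω_sun = 0, ω_ring = 1
23(0−ω_arm) = −83(1−ω_arm)  ⇒  106·ω_arm = 83  ⇒  ω_arm = 83/106
ω_out/ω_in = 83/106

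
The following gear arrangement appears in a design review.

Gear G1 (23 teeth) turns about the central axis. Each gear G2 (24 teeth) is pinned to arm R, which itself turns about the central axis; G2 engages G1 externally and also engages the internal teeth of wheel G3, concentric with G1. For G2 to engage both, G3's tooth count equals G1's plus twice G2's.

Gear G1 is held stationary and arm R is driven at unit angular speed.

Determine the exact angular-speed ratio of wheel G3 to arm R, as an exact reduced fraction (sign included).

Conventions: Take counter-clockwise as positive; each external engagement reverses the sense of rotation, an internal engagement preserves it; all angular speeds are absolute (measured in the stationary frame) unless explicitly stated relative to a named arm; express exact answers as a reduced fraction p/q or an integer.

class = planetary set [G3 = 23+2·24 = 71; Willis about the carrier]
ring teeth: 23 + 2·24 = 71
23(ω_sun−ω_arm) = −71(ω_ring−ω_arm),  ω_sun = 0, ω_arm = 1
ω_ring = 1 − (23/71)(0−1) = 94/71
ω_out/ω_in = 94/71

94/71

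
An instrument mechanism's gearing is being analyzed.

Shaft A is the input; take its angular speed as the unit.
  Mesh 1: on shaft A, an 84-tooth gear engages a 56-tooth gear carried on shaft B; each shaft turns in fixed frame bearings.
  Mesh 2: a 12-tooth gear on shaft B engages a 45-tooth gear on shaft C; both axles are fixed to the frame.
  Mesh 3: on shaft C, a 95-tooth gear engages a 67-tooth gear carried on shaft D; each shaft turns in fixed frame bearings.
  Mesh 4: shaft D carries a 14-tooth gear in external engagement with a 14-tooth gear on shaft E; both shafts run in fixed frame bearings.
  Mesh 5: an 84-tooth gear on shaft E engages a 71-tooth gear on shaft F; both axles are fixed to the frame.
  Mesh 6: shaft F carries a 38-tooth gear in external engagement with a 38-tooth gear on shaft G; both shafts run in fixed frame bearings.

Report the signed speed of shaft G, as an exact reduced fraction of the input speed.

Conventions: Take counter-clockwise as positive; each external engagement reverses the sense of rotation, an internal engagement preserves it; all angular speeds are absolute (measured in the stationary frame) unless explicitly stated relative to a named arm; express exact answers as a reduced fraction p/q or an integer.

6-mesh fixed-axis compound train (all bearings frame-fixed)
mesh 1 [84T→56T]: |ω|/ω_in = 1×84/56 = 3/2, sense flips to −
mesh 2 [12T→45T]: |ω|/ω_in = (3/2)×12/45 = 2/5, sense flips to +
mesh 3 [95T→67T]: |ω|/ω_in = (2/5)×95/67 = 38/67, sense flips to −
mesh 4 [14T→14T]: |ω|/ω_in = (38/67)×14/14 = 38/67, sense flips to +
mesh 5 [84T→71T]: |ω|/ω_in = (38/67)×84/71 = 3192/4757, sense flips to −
mesh 6 [38T→38T]: |ω|/ω_in = (3192/4757)×38/38 = 3192/4757, sense flips to +
signed output speed (× input speed) = 3192/4757

3192/4757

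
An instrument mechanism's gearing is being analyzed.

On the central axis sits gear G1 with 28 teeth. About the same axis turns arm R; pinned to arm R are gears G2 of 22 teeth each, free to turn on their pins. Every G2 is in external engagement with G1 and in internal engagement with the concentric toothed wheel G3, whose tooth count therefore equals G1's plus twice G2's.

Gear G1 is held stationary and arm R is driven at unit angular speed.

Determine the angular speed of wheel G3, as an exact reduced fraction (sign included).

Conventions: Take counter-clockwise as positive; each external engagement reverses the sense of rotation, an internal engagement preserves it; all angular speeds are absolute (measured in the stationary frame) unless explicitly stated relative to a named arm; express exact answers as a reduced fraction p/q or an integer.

25/18

recognized (axles ride arm R): planetary set, 28/22/72 teeth
ring teeth: 28 + 2·22 = 72
28(ω_sun−ω_arm) = −72(ω_ring−ω_arm),  ω_sun = 0, ω_arm = 1
ω_ring = 1 − (28/72)(0−1) = 25/18
exact speed ratio = 25/18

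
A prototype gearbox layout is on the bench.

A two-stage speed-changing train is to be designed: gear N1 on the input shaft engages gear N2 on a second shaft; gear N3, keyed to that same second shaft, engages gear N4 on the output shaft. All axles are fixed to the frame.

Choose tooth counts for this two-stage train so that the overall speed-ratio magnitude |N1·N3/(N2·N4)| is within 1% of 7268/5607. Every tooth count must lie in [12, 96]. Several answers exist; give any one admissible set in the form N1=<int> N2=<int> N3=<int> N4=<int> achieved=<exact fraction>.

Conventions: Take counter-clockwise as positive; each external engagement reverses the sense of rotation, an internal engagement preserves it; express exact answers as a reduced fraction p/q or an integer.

2-stage fixed-axis compound train for ratio 7268/5607
target = 7268/5607 in lowest terms: an exact hit needs N1·N3 = k·7268 and N2·N4 = k·5607 for one integer k, every count in [12, 96]; additionally prefer no 1:1 stage (N1 ≠ N2, N3 ≠ N4)
k = 1: N1·N3 = 7268 = 79·92, N2·N4 = 5607 = 63·89
achieved = 79·92/(63·89) = 7268/5607; |achieved − target| = 0 ≤ 1817/140175 ✓

N1=79 N2=63 N3=92 N4=89 achieved=7268/5607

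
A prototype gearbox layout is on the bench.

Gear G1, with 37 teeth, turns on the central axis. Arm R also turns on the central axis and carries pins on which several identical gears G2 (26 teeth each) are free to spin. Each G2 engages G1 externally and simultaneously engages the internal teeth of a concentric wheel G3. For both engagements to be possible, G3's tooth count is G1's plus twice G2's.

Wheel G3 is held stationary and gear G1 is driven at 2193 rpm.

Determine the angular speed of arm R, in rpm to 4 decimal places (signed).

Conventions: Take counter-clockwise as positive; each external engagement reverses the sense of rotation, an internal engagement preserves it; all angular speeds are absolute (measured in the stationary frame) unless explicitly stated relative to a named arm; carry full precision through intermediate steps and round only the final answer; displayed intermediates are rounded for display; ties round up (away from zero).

+643.9762 rpm

recognized (axles ride arm R): planetary set, 37/26/89 teeth
normalise by the input: solve with ω_sun = 1, then scale by 2193 rpm
ring teeth: 37 + 2·26 = 89
37(ω_sun−ω_arm) = −89(ω_ring−ω_arm),  ω_ring = 0, ω_sun = 1
37(1−ω_arm) = −89(0−ω_arm)  ⇒  126·ω_arm = 37  ⇒  ω_arm = 37/126
scale: ω_arm = 37/126 × 2193 rpm = +643.9762 rpm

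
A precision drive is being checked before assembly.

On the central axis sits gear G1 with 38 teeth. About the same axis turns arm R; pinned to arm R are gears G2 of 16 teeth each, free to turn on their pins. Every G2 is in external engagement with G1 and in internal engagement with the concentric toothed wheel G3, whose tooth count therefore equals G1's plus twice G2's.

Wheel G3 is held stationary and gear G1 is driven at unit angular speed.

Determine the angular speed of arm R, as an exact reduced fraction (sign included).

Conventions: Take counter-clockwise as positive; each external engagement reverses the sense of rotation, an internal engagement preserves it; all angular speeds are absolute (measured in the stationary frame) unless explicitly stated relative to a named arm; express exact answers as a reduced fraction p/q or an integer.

19/54

class = planetary set [G3 = 38+2·16 = 70; Willis about the carrier]
ring teeth: 38 + 2·16 = 70
38(ω_sun−ω_arm) = −70(ω_ring−ω_arm),  ω_ring = 0, ω_sun = 1
38(1−ω_arm) = −70(0−ω_arm)  ⇒  108·ω_arm = 38  ⇒  ω_arm = 19/54
exact speed ratio = 19/54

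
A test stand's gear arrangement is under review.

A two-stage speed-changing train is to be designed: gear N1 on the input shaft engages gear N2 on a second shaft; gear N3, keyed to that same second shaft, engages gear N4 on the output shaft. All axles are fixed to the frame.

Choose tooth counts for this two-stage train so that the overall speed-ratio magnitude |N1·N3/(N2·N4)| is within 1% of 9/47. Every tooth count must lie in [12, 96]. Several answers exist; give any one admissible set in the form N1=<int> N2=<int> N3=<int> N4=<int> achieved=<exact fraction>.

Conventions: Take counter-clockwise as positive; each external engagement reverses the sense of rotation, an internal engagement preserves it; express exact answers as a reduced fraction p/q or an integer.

N1=12 N2=16 N3=12 N4=47 achieved=9/47

class = fixed-axis compound train [2-stage, 9/47 wanted]
target = 9/47 in lowest terms: an exact hit needs N1·N3 = k·9 and N2·N4 = k·47 for one integer k, every count in [12, 96]; additionally prefer no 1:1 stage (N1 ≠ N2, N3 ≠ N4)
k = 1…15: no 1:1-free in-range split of k·9 and k·47 into factor pairs; take k = 16
k = 16: N1·N3 = 144 = 12·12, N2·N4 = 752 = 16·47
achieved = 12·12/(16·47) = 9/47; |achieved − target| = 0 ≤ 9/4700 ✓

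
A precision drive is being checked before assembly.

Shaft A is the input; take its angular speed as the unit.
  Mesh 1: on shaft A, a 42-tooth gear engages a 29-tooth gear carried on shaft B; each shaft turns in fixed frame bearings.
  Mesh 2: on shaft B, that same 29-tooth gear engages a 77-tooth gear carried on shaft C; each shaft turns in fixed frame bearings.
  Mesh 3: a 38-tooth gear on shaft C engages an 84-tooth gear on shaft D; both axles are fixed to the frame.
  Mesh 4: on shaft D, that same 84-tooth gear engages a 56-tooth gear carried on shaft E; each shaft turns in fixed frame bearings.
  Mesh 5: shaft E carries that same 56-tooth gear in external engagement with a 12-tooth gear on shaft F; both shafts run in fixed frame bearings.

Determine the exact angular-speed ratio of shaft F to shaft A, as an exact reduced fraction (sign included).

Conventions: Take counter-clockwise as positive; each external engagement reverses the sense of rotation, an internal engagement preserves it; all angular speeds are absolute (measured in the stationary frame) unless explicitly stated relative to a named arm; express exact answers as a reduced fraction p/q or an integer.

class = fixed-axis compound train [5 meshes; 5 ratios multiply, 5 sense flips]
mesh 1 [42T→29T]: running ratio 42/29, sense −
mesh 2 [29T→77T]: running ratio 6/11, sense +
mesh 3 [38T→84T]: running ratio 19/77, sense −
mesh 4 [84T→56T]: running ratio 57/154, sense +
mesh 5 [56T→12T]: running ratio 19/11, sense −
ω_out/ω_in = -19/11

-19/11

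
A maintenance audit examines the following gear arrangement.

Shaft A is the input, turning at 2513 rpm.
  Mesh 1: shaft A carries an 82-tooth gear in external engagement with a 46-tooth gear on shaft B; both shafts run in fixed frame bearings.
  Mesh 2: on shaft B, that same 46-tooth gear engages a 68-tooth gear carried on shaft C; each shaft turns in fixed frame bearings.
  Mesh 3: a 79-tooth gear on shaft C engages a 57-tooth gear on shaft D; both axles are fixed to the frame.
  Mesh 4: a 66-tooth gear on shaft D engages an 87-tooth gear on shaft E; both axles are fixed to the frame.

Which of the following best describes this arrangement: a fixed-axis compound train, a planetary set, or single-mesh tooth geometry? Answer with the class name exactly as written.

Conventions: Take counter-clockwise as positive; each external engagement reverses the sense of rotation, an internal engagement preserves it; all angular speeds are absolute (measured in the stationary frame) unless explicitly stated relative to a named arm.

fixed-axis compound train

recognized (5 fixed axles, 4 meshes): fixed-axis compound train
classification: fixed-axis compound train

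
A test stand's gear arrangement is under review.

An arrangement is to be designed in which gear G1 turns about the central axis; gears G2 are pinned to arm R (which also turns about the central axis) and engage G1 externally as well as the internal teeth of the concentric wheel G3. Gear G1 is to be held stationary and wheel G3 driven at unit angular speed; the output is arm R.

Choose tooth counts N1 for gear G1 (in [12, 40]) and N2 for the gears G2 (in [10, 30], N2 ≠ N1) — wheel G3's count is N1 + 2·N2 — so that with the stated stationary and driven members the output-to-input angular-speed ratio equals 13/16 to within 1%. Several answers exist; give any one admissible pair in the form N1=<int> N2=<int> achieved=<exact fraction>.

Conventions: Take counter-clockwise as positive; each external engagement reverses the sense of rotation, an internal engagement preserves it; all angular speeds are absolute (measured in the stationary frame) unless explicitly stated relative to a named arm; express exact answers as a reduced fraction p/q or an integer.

N1=12 N2=20 achieved=13/16

planetary set to be sized for 13/16 (Willis relation)
Willis with ω_sun = 0: ω_arm/ω_ring = N3/(N1+N3); set equal to 13/16  ⇒  N3/N1 = (13/16)/(1 − 13/16) = 13/3
N3 = N1 + 2·N2  ⇒  N2/N1 = (N3/N1 − 1)/2 = (13/3 − 1)/2 = 5/3
smallest multiple with N1 ≥ 12 and N2 ≥ 10: k = 4  ⇒  N1 = 4·3 = 12, N2 = 4·5 = 20 (N1 ≤ 40, N2 ≤ 30, N2 ≠ N1 ✓), N3 = 12 + 2·20 = 52
check: N3/(N1+N3) with N1 = 12, N3 = 52 gives 13/16; |achieved − target| = 0 ≤ 13/1600 ✓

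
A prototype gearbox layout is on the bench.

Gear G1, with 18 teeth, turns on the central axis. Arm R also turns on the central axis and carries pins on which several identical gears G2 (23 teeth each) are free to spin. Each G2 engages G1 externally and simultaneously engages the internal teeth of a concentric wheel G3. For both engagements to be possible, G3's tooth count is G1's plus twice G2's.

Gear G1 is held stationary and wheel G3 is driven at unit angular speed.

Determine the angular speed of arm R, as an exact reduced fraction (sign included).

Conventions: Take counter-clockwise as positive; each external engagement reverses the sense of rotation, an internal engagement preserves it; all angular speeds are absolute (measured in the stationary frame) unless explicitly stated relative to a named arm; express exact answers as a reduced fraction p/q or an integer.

32/41

recognized (axles ride arm R): planetary set, 18/23/64 teeth
ring teeth: 18 + 2·23 = 64
18(ω_sun−ω_arm) = −64(ω_ring−ω_arm),  ω_sun = 0, ω_ring = 1
18(0−ω_arm) = −64(1−ω_arm)  ⇒  82·ω_arm = 64  ⇒  ω_arm = 32/41
exact speed ratio = 32/41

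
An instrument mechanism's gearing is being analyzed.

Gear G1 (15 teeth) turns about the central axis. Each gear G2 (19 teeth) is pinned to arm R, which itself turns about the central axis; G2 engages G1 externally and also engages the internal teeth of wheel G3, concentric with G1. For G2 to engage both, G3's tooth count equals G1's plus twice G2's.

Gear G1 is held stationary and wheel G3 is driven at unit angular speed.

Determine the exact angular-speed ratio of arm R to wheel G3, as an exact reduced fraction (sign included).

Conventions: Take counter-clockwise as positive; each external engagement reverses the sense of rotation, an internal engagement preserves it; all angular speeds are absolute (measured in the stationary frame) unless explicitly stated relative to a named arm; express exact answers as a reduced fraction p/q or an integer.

recognized (axles ride arm R): planetary set, 15/19/53 teeth
ring teeth: 15 + 2·19 = 53
15(ω_sun−ω_arm) = −53(ω_ring−ω_arm),  ω_sun = 0, ω_ring = 1
15(0−ω_arm) = −53(1−ω_arm)  ⇒  68·ω_arm = 53  ⇒  ω_arm = 53/68
ω_out/ω_in = 53/68

53/68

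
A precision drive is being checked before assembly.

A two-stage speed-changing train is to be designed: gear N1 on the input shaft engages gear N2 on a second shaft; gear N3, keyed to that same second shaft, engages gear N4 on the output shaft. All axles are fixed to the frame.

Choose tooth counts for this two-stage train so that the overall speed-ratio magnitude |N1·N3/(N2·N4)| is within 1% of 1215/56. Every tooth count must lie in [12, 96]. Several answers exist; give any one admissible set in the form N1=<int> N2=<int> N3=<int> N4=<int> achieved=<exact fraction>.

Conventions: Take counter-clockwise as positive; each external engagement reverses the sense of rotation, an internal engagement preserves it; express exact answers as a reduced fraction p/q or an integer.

N1=45 N2=12 N3=81 N4=14 achieved=1215/56

class = fixed-axis compound train [2-stage, 1215/56 wanted]
target = 1215/56 in lowest terms: an exact hit needs N1·N3 = k·1215 and N2·N4 = k·56 for one integer k, every count in [12, 96]; additionally prefer no 1:1 stage (N1 ≠ N2, N3 ≠ N4)
k = 1…2: no 1:1-free in-range split of k·1215 and k·56 into factor pairs; take k = 3
k = 3: N1·N3 = 3645 = 45·81, N2·N4 = 168 = 12·14
achieved = 45·81/(12·14) = 1215/56; |achieved − target| = 0 ≤ 243/1120 ✓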